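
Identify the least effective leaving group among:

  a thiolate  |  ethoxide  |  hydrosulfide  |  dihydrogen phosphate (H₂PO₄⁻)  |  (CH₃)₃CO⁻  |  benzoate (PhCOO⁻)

(CH₃)₃CO⁻

dihydrogen phosphate (H₂PO₄⁻): pKₐ(H₃PO₄) ≈ 2.1
benzoate (PhCOO⁻): pKₐ(C₆H₅COOH) ≈ 4.2
hydrosulfide: pKₐ(H₂S) ≈ 7
a thiolate: pKₐ(RSH (a thiol)) ≈ 10.5
ethoxide: pKₐ(CH₃CH₂OH) ≈ 16
(CH₃)₃CO⁻: pKₐ(t-BuOH) ≈ 18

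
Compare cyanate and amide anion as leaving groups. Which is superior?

cyanate

cyanate is the better leaving group.
pKₐ(HOCN) ≈ 3.5 versus pKₐ(NH₃) ≈ 38: cyanate is the much weaker base.
Resonance between N and O.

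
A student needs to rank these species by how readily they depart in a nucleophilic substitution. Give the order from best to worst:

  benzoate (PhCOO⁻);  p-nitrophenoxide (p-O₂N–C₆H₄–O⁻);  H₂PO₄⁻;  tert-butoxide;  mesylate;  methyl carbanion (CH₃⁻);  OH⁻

mesylate > H₂PO₄⁻ > benzoate (PhCOO⁻) > p-nitrophenoxide (p-O₂N–C₆H₄–O⁻) > OH⁻ > tert-butoxide > methyl carbanion (CH₃⁻)

Rank by basicity of the departing species: weakest base leaves most easily.
mesylate: pKₐ(CH₃SO₃H (MsOH)) ≈ -1.9 — resonance-delocalised alkanesulfonate
H₂PO₄⁻: pKₐ(H₃PO₄) ≈ 2.1
benzoate (PhCOO⁻): pKₐ(C₆H₅COOH) ≈ 4.2
p-nitrophenoxide (p-O₂N–C₆H₄–O⁻): pKₐ(p-nitrophenol) ≈ 7.2 — nitro group delocalises the charge; the classic chromogenic LG
OH⁻: pKₐ(H₂O) ≈ 15.7 — strong base; essentially never leaves without prior activation
tert-butoxide: pKₐ(t-BuOH) ≈ 18 — bulky, strongly basic alkoxide
methyl carbanion (CH₃⁻): pKₐ(CH₄) ≈ 48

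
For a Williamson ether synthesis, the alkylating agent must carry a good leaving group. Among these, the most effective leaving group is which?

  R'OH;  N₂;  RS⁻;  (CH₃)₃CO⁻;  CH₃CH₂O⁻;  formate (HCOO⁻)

N₂: no meaningful conjugate acid; N₂ departs as an exceptionally stable neutral molecule
R'OH: pKₐ(R'OH₂⁺) ≈ -2.4
formate (HCOO⁻): pKₐ(HCOOH) ≈ 3.8
RS⁻: pKₐ(RSH (a thiol)) ≈ 10.5
CH₃CH₂O⁻: pKₐ(CH₃CH₂OH) ≈ 16
(CH₃)₃CO⁻: pKₐ(t-BuOH) ≈ 18

N₂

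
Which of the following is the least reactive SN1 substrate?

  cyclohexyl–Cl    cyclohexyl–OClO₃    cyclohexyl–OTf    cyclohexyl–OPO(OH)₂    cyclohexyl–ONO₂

cyclohexyl–OPO(OH)₂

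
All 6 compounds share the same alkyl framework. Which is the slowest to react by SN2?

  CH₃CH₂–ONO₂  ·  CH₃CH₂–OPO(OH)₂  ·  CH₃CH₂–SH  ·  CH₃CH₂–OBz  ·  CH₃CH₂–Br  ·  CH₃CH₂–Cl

CH₃CH₂–SH

Identical carbon frameworks mean the comparison reduces to leaving-group quality.
Rank by basicity of the departing species: weakest base leaves most easily.
CH₃CH₂–Br loses Br⁻: pKₐ(HBr) ≈ -9
CH₃CH₂–Cl loses Cl⁻: pKₐ(HCl) ≈ -7
CH₃CH₂–ONO₂ loses NO₃⁻: pKₐ(HNO₃) ≈ -1.3
CH₃CH₂–OPO(OH)₂ loses H₂PO₄⁻: pKₐ(H₃PO₄) ≈ 2.1
CH₃CH₂–OBz loses PhCOO⁻: pKₐ(C₆H₅COOH) ≈ 4.2
CH₃CH₂–SH loses HS⁻: pKₐ(H₂S) ≈ 7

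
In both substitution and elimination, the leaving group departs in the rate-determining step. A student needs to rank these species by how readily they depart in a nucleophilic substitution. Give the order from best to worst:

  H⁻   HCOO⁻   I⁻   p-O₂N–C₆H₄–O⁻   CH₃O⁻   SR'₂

The more stable X⁻ (or X) is on its own — i.e. the weaker a base it is — the better a leaving group it makes.
I⁻: pKₐ(HI) ≈ -10 — large, highly polarisable; very weak base
SR'₂: pKₐ(R'₂SH⁺) ≈ -7 — neutral; leaves from a sulfonium salt (R–SR'₂⁺)
HCOO⁻: pKₐ(HCOOH) ≈ 3.8
p-O₂N–C₆H₄–O⁻: pKₐ(p-nitrophenol) ≈ 7.2
CH₃O⁻: pKₐ(CH₃OH) ≈ 15.5 — strong base; alkoxides do not leave unassisted
H⁻: pKₐ(H₂) ≈ 36 — extremely strong base; leaves only in special hydride-transfer contexts

I⁻ > SR'₂ > HCOO⁻ > p-O₂N–C₆H₄–O⁻ > CH₃O⁻ > H⁻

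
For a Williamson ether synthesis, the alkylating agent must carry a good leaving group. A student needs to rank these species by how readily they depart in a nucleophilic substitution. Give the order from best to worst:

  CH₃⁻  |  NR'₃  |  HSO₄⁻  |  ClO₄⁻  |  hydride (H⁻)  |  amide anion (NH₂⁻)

Leaving-group ability tracks the stability of the departed species; conjugate-acid pKₐ is the usual yardstick (lower pKₐ → better LG).
ClO₄⁻: pKₐ(HClO₄) ≈ -10
HSO₄⁻: pKₐ(H₂SO₄) ≈ -3
NR'₃: pKₐ(R'₃NH⁺) ≈ 10.7
hydride (H⁻): pKₐ(H₂) ≈ 36
amide anion (NH₂⁻): pKₐ(NH₃) ≈ 38
CH₃⁻: pKₐ(CH₄) ≈ 48

ClO₄⁻ > HSO₄⁻ > NR'₃ > hydride (H⁻) > amide anion (NH₂⁻) > CH₃⁻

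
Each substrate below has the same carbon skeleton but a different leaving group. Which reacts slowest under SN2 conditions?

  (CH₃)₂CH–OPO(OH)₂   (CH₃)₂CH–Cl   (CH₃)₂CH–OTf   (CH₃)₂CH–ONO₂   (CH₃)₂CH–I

(CH₃)₂CH–OPO(OH)₂

Same R in every case — rank the leaving groups.
Leaving-group ability tracks the stability of the departed species; conjugate-acid pKₐ is the usual yardstick (lower pKₐ → better LG).
(CH₃)₂CH–OTf loses OTf⁻: pKₐ(CF₃SO₃H (triflic acid)) ≈ -14
(CH₃)₂CH–I loses I⁻: pKₐ(HI) ≈ -10
(CH₃)₂CH–Cl loses Cl⁻: pKₐ(HCl) ≈ -7
(CH₃)₂CH–ONO₂ loses NO₃⁻: pKₐ(HNO₃) ≈ -1.3
(CH₃)₂CH–OPO(OH)₂ loses H₂PO₄⁻: pKₐ(H₃PO₄) ≈ 2.1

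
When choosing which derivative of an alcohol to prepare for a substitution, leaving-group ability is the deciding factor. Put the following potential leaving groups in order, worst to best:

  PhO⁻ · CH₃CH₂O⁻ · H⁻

H⁻ < CH₃CH₂O⁻ < PhO⁻

A good leaving group is a weak base: the lower the pKₐ of its conjugate acid, the more readily it departs.
PhO⁻: pKₐ(C₆H₅OH (phenol)) ≈ 10 — resonance into the ring helps, but still a poor LG
CH₃CH₂O⁻: pKₐ(CH₃CH₂OH) ≈ 16 — strong base; alkoxides do not leave unassisted
H⁻: pKₐ(H₂) ≈ 36
Listed from poorest to best leaving group as asked.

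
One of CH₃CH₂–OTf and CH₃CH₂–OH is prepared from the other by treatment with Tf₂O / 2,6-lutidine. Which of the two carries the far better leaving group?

From CH₃CH₂–OH the departing group would be OH⁻ (pKₐ(H₂O) ≈ 15.7). Strong base; essentially never leaves without prior activation.
From CH₃CH₂–OTf the leaving group is OTf⁻ (pKₐ(CF₃SO₃H (triflic acid)) ≈ -14). Charge spread over three oxygens and a CF₃ group; the premier leaving group in synthesis.
Treatment with Tf₂O / 2,6-lutidine works by converting the hydroxyl into a triflate, making CH₃CH₂–OTf enormously more reactive.

CH₃CH₂–OTf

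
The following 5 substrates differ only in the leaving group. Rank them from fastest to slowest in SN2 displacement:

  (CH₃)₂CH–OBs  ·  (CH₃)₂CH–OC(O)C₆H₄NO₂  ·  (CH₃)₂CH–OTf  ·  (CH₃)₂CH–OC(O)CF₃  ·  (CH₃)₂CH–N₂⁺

(CH₃)₂CH–N₂⁺ > (CH₃)₂CH–OTf > (CH₃)₂CH–OBs > (CH₃)₂CH–OC(O)CF₃ > (CH₃)₂CH–OC(O)C₆H₄NO₂

The skeletons are identical, so relative rate is governed entirely by leaving-group ability.
The more stable X⁻ (or X) is on its own — i.e. the weaker a base it is — the better a leaving group it makes.
(CH₃)₂CH–N₂⁺ loses N₂: no meaningful conjugate acid; N₂ departs as an exceptionally stable neutral molecule
(CH₃)₂CH–OTf loses OTf⁻: pKₐ(CF₃SO₃H (triflic acid)) ≈ -14
(CH₃)₂CH–OBs loses OBs⁻: pKₐ(p-BrC₆H₄SO₃H) ≈ -2.8
(CH₃)₂CH–OC(O)CF₃ loses CF₃COO⁻: pKₐ(CF₃COOH) ≈ 0.2
(CH₃)₂CH–OC(O)C₆H₄NO₂ loses p-O₂N–C₆H₄–COO⁻: pKₐ(p-nitrobenzoic acid) ≈ 3.4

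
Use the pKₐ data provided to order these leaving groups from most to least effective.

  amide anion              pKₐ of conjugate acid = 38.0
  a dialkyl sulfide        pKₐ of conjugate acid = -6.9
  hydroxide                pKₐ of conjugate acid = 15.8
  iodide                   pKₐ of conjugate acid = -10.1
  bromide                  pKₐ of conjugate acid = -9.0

iodide > bromide > a dialkyl sulfide > hydroxide > amide anion

Lower conjugate-acid pKₐ ⇒ weaker base ⇒ better leaving group.
Sorting by the given values: iodide (-10.1), bromide (-9.0), a dialkyl sulfide (-6.9), hydroxide (15.8), amide anion (38.0).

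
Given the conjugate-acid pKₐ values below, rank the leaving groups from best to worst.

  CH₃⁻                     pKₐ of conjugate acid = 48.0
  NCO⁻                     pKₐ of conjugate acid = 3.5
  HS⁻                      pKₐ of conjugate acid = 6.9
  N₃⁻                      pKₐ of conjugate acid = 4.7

Lower conjugate-acid pKₐ ⇒ weaker base ⇒ better leaving group.
Sorting by the given values: NCO⁻ (3.5), N₃⁻ (4.7), HS⁻ (6.9), CH₃⁻ (48.0).

NCO⁻ > N₃⁻ > HS⁻ > CH₃⁻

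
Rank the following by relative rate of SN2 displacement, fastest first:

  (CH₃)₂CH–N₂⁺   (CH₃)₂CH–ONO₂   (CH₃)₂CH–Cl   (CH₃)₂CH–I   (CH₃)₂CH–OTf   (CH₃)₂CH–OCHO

(CH₃)₂CH–N₂⁺ > (CH₃)₂CH–OTf > (CH₃)₂CH–I > (CH₃)₂CH–Cl > (CH₃)₂CH–ONO₂ > (CH₃)₂CH–OCHO

Same R in every case — rank the leaving groups.
Leaving-group ability tracks the stability of the departed species; conjugate-acid pKₐ is the usual yardstick (lower pKₐ → better LG).
(CH₃)₂CH–N₂⁺ loses N₂: no meaningful conjugate acid; N₂ departs as an exceptionally stable neutral molecule
(CH₃)₂CH–OTf loses OTf⁻: pKₐ(CF₃SO₃H (triflic acid)) ≈ -14
(CH₃)₂CH–I loses I⁻: pKₐ(HI) ≈ -10
(CH₃)₂CH–Cl loses Cl⁻: pKₐ(HCl) ≈ -7
(CH₃)₂CH–ONO₂ loses NO₃⁻: pKₐ(HNO₃) ≈ -1.3
(CH₃)₂CH–OCHO loses HCOO⁻: pKₐ(HCOOH) ≈ 3.8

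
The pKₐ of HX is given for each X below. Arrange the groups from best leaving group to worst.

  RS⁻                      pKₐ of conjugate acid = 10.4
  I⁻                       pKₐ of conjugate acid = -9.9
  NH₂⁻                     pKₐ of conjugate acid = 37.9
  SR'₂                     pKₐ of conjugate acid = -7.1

I⁻ > SR'₂ > RS⁻ > NH₂⁻

Lower conjugate-acid pKₐ ⇒ weaker base ⇒ better leaving group.
Sorting by the given values: I⁻ (-9.9), SR'₂ (-7.1), RS⁻ (10.4), NH₂⁻ (37.9).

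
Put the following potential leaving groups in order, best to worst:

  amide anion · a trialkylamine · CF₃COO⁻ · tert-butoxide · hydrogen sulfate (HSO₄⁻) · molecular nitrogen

A good leaving group is a weak base: the lower the pKₐ of its conjugate acid, the more readily it departs.
molecular nitrogen: no meaningful conjugate acid; N₂ departs as an exceptionally stable neutral molecule
hydrogen sulfate (HSO₄⁻): pKₐ(H₂SO₄) ≈ -3
CF₃COO⁻: pKₐ(CF₃COOH) ≈ 0.2
a trialkylamine: pKₐ(R'₃NH⁺) ≈ 10.7
tert-butoxide: pKₐ(t-BuOH) ≈ 18
amide anion: pKₐ(NH₃) ≈ 38

molecular nitrogen > hydrogen sulfate (HSO₄⁻) > CF₃COO⁻ > a trialkylamine > tert-butoxide > amide anion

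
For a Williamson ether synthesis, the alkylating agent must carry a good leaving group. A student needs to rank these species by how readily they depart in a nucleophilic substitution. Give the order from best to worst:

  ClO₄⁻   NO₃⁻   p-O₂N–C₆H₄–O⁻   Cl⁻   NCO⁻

ClO₄⁻ > Cl⁻ > NO₃⁻ > NCO⁻ > p-O₂N–C₆H₄–O⁻

A good leaving group is a weak base: the lower the pKₐ of its conjugate acid, the more readily it departs.
ClO₄⁻: pKₐ(HClO₄) ≈ -10 — extremely weak base; rarely used for safety reasons
Cl⁻: pKₐ(HCl) ≈ -7 — moderately weak base
NO₃⁻: pKₐ(HNO₃) ≈ -1.3 — resonance-delocalised over three oxygens
NCO⁻: pKₐ(HOCN) ≈ 3.5
p-O₂N–C₆H₄–O⁻: pKₐ(p-nitrophenol) ≈ 7.2 — nitro group delocalises the charge; the classic chromogenic LG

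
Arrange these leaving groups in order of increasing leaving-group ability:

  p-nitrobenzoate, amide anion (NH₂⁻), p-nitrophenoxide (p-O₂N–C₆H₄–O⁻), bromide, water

The more stable X⁻ (or X) is on its own — i.e. the weaker a base it is — the better a leaving group it makes.
bromide: pKₐ(HBr) ≈ -9 — weak base; good leaving group
water: pKₐ(H₃O⁺) ≈ -1.7
p-nitrobenzoate: pKₐ(p-nitrobenzoic acid) ≈ 3.4 — electron-withdrawing nitro group stabilises the carboxylate
p-nitrophenoxide (p-O₂N–C₆H₄–O⁻): pKₐ(p-nitrophenol) ≈ 7.2 — nitro group delocalises the charge; the classic chromogenic LG
amide anion (NH₂⁻): pKₐ(NH₃) ≈ 38
Listed from poorest to best leaving group as asked.

amide anion (NH₂⁻) < p-nitrophenoxide (p-O₂N–C₆H₄–O⁻) < p-nitrobenzoate < water < bromide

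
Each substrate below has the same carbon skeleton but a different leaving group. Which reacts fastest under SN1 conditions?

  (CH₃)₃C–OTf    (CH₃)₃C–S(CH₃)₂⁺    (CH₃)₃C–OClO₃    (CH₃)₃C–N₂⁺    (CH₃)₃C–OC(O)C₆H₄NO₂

With the same alkyl group throughout, only the leaving group differentiates the rates.
A good leaving group is a weak base: the lower the pKₐ of its conjugate acid, the more readily it departs.
(CH₃)₃C–N₂⁺ loses N₂: no meaningful conjugate acid; N₂ departs as an exceptionally stable neutral molecule
(CH₃)₃C–OTf loses OTf⁻: pKₐ(CF₃SO₃H (triflic acid)) ≈ -14
(CH₃)₃C–OClO₃ loses ClO₄⁻: pKₐ(HClO₄) ≈ -10
(CH₃)₃C–S(CH₃)₂⁺ loses SR'₂: pKₐ(R'₂SH⁺) ≈ -7
(CH₃)₃C–OC(O)C₆H₄NO₂ loses p-O₂N–C₆H₄–COO⁻: pKₐ(p-nitrobenzoic acid) ≈ 3.4

(CH₃)₃C–N₂⁺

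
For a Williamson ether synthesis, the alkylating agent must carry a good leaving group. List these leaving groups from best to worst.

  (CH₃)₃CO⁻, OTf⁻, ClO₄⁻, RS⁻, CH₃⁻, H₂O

OTf⁻ > ClO₄⁻ > H₂O > RS⁻ > (CH₃)₃CO⁻ > CH₃⁻

OTf⁻: pKₐ(CF₃SO₃H (triflic acid)) ≈ -14 — charge spread over three oxygens and a CF₃ group; the premier leaving group in synthesis
ClO₄⁻: pKₐ(HClO₄) ≈ -10
H₂O: pKₐ(H₃O⁺) ≈ -1.7 — neutral; leaves from a protonated alcohol (R–OH₂⁺)
RS⁻: pKₐ(RSH (a thiol)) ≈ 10.5 — moderately basic; rarely leaves without activation
(CH₃)₃CO⁻: pKₐ(t-BuOH) ≈ 18 — bulky, strongly basic alkoxide
CH₃⁻: pKₐ(CH₄) ≈ 48 — unstabilised carbanion; the worst conceivable leaving group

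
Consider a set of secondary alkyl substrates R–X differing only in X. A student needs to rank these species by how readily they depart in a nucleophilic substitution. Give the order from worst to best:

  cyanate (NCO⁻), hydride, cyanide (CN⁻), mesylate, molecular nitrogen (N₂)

hydride < cyanide (CN⁻) < cyanate (NCO⁻) < mesylate < molecular nitrogen (N₂)

molecular nitrogen (N₂): no meaningful conjugate acid; N₂ departs as an exceptionally stable neutral molecule
mesylate: pKₐ(CH₃SO₃H (MsOH)) ≈ -1.9
cyanate (NCO⁻): pKₐ(HOCN) ≈ 3.5
cyanide (CN⁻): pKₐ(HCN) ≈ 9.2 — sp carbon stabilises the charge somewhat, but still a poor LG
hydride: pKₐ(H₂) ≈ 36 — extremely strong base; leaves only in special hydride-transfer contexts
The question asks for worst first, so the sequence is read in increasing leaving-group ability.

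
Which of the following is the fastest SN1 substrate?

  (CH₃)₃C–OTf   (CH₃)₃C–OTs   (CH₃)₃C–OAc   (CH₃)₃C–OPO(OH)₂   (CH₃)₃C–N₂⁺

With the same alkyl group throughout, only the leaving group differentiates the rates.
Leaving-group ability tracks the stability of the departed species; conjugate-acid pKₐ is the usual yardstick (lower pKₐ → better LG).
(CH₃)₃C–N₂⁺ loses N₂: no meaningful conjugate acid; N₂ departs as an exceptionally stable neutral molecule
(CH₃)₃C–OTf loses OTf⁻: pKₐ(CF₃SO₃H (triflic acid)) ≈ -14
(CH₃)₃C–OTs loses OTs⁻: pKₐ(p-CH₃C₆H₄SO₃H (TsOH)) ≈ -2.8
(CH₃)₃C–OPO(OH)₂ loses H₂PO₄⁻: pKₐ(H₃PO₄) ≈ 2.1
(CH₃)₃C–OAc loses AcO⁻: pKₐ(CH₃COOH) ≈ 4.8

(CH₃)₃C–N₂⁺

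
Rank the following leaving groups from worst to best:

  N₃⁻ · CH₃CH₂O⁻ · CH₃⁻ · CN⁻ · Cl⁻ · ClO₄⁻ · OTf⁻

CH₃⁻ < CH₃CH₂O⁻ < CN⁻ < N₃⁻ < Cl⁻ < ClO₄⁻ < OTf⁻

OTf⁻: pKₐ(CF₃SO₃H (triflic acid)) ≈ -14
ClO₄⁻: pKₐ(HClO₄) ≈ -10
Cl⁻: pKₐ(HCl) ≈ -7
N₃⁻: pKₐ(HN₃) ≈ 4.7
CN⁻: pKₐ(HCN) ≈ 9.2
CH₃CH₂O⁻: pKₐ(CH₃CH₂OH) ≈ 16
CH₃⁻: pKₐ(CH₄) ≈ 48
Reversing gives the worst-to-best order requested.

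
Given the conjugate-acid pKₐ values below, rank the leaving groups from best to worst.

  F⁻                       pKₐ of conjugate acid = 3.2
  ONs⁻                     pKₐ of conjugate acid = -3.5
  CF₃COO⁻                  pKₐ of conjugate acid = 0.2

ONs⁻ > CF₃COO⁻ > F⁻

Lower conjugate-acid pKₐ ⇒ weaker base ⇒ better leaving group.
Sorting by the given values: ONs⁻ (-3.5), CF₃COO⁻ (0.2), F⁻ (3.2).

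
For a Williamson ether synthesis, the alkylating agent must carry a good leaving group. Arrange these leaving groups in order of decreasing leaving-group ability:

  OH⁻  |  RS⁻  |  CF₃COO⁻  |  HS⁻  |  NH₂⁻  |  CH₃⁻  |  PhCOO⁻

CF₃COO⁻ > PhCOO⁻ > HS⁻ > RS⁻ > OH⁻ > NH₂⁻ > CH₃⁻

CF₃COO⁻: pKₐ(CF₃COOH) ≈ 0.2 — strongly electron-withdrawing CF₃ stabilises the carboxylate
PhCOO⁻: pKₐ(C₆H₅COOH) ≈ 4.2 — aryl carboxylate
HS⁻: pKₐ(H₂S) ≈ 7
RS⁻: pKₐ(RSH (a thiol)) ≈ 10.5 — moderately basic; rarely leaves without activation
OH⁻: pKₐ(H₂O) ≈ 15.7
NH₂⁻: pKₐ(NH₃) ≈ 38 — extremely strong base; never a leaving group
CH₃⁻: pKₐ(CH₄) ≈ 48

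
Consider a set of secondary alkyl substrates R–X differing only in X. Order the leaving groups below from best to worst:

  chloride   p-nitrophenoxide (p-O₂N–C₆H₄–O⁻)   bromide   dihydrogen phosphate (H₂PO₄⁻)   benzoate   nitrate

bromide > chloride > nitrate > dihydrogen phosphate (H₂PO₄⁻) > benzoate > p-nitrophenoxide (p-O₂N–C₆H₄–O⁻)

A good leaving group is a weak base: the lower the pKₐ of its conjugate acid, the more readily it departs.
bromide: pKₐ(HBr) ≈ -9 — weak base; good leaving group
chloride: pKₐ(HCl) ≈ -7
nitrate: pKₐ(HNO₃) ≈ -1.3 — resonance-delocalised over three oxygens
dihydrogen phosphate (H₂PO₄⁻): pKₐ(H₃PO₄) ≈ 2.1
benzoate: pKₐ(C₆H₅COOH) ≈ 4.2 — aryl carboxylate
p-nitrophenoxide (p-O₂N–C₆H₄–O⁻): pKₐ(p-nitrophenol) ≈ 7.2 — nitro group delocalises the charge; the classic chromogenic LG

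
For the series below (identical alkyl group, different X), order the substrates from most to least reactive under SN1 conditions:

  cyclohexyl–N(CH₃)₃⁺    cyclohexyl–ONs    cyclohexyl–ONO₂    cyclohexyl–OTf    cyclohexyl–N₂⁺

cyclohexyl–N₂⁺ > cyclohexyl–OTf > cyclohexyl–ONs > cyclohexyl–ONO₂ > cyclohexyl–N(CH₃)₃⁺

The skeletons are identical, so relative rate is governed entirely by leaving-group ability.
Rank by basicity of the departing species: weakest base leaves most easily.
cyclohexyl–N₂⁺ loses N₂: no meaningful conjugate acid; N₂ departs as an exceptionally stable neutral molecule
cyclohexyl–OTf loses OTf⁻: pKₐ(CF₃SO₃H (triflic acid)) ≈ -14
cyclohexyl–ONs loses ONs⁻: pKₐ(p-O₂NC₆H₄SO₃H) ≈ -3.5
cyclohexyl–ONO₂ loses NO₃⁻: pKₐ(HNO₃) ≈ -1.3
cyclohexyl–N(CH₃)₃⁺ loses NR'₃: pKₐ(R'₃NH⁺) ≈ 10.7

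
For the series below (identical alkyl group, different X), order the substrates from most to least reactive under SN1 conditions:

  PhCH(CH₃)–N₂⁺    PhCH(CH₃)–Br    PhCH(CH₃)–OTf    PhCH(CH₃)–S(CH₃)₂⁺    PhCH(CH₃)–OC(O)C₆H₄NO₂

PhCH(CH₃)–N₂⁺ > PhCH(CH₃)–OTf > PhCH(CH₃)–Br > PhCH(CH₃)–S(CH₃)₂⁺ > PhCH(CH₃)–OC(O)C₆H₄NO₂

With the same alkyl group throughout, only the leaving group differentiates the rates.
The more stable X⁻ (or X) is on its own — i.e. the weaker a base it is — the better a leaving group it makes.
PhCH(CH₃)–N₂⁺ loses N₂: no meaningful conjugate acid; N₂ departs as an exceptionally stable neutral molecule
PhCH(CH₃)–OTf loses OTf⁻: pKₐ(CF₃SO₃H (triflic acid)) ≈ -14
PhCH(CH₃)–Br loses Br⁻: pKₐ(HBr) ≈ -9
PhCH(CH₃)–S(CH₃)₂⁺ loses SR'₂: pKₐ(R'₂SH⁺) ≈ -7
PhCH(CH₃)–OC(O)C₆H₄NO₂ loses p-O₂N–C₆H₄–COO⁻: pKₐ(p-nitrobenzoic acid) ≈ 3.4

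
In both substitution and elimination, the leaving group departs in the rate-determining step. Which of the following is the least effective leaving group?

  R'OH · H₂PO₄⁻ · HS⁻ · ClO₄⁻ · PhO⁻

Leaving-group ability tracks the stability of the departed species; conjugate-acid pKₐ is the usual yardstick (lower pKₐ → better LG).
ClO₄⁻: pKₐ(HClO₄) ≈ -10
R'OH: pKₐ(R'OH₂⁺) ≈ -2.4
H₂PO₄⁻: pKₐ(H₃PO₄) ≈ 2.1
HS⁻: pKₐ(H₂S) ≈ 7
PhO⁻: pKₐ(C₆H₅OH (phenol)) ≈ 10

PhO⁻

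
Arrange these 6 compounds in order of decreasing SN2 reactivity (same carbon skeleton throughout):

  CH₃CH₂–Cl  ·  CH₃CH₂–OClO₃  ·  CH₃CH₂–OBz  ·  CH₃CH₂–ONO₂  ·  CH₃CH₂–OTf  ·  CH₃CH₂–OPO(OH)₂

CH₃CH₂–OTf > CH₃CH₂–OClO₃ > CH₃CH₂–Cl > CH₃CH₂–ONO₂ > CH₃CH₂–OPO(OH)₂ > CH₃CH₂–OBz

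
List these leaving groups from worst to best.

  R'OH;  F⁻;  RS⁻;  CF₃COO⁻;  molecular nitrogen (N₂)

Rank by basicity of the departing species: weakest base leaves most easily.
molecular nitrogen (N₂): no meaningful conjugate acid; N₂ departs as an exceptionally stable neutral molecule
R'OH: pKₐ(R'OH₂⁺) ≈ -2.4 — neutral; leaves from a protonated ether (an oxonium ion, R–O(H)R'⁺)
CF₃COO⁻: pKₐ(CF₃COOH) ≈ 0.2 — strongly electron-withdrawing CF₃ stabilises the carboxylate
F⁻: pKₐ(HF) ≈ 3.2 — small and strongly basic; the poor halide leaving group
RS⁻: pKₐ(RSH (a thiol)) ≈ 10.5 — moderately basic; rarely leaves without activation
Listed from poorest to best leaving group as asked.

RS⁻ < F⁻ < CF₃COO⁻ < R'OH < molecular nitrogen (N₂)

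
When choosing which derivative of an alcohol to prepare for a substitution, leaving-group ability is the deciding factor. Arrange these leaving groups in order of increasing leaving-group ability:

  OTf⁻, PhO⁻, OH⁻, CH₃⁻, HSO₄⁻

CH₃⁻ < OH⁻ < PhO⁻ < HSO₄⁻ < OTf⁻

A good leaving group is a weak base: the lower the pKₐ of its conjugate acid, the more readily it departs.
OTf⁻: pKₐ(CF₃SO₃H (triflic acid)) ≈ -14
HSO₄⁻: pKₐ(H₂SO₄) ≈ -3
PhO⁻: pKₐ(C₆H₅OH (phenol)) ≈ 10
OH⁻: pKₐ(H₂O) ≈ 15.7
CH₃⁻: pKₐ(CH₄) ≈ 48
Reversing gives the worst-to-best order requested.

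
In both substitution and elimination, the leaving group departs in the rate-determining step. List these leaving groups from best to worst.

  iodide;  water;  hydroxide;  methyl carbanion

Rank by basicity of the departing species: weakest base leaves most easily.
iodide: pKₐ(HI) ≈ -10
water: pKₐ(H₃O⁺) ≈ -1.7
hydroxide: pKₐ(H₂O) ≈ 15.7
methyl carbanion: pKₐ(CH₄) ≈ 48

iodide > water > hydroxide > methyl carbanion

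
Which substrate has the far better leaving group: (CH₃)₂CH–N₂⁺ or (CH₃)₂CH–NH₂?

From (CH₃)₂CH–NH₂ the departing group would be NH₂⁻ (pKₐ(NH₃) ≈ 38). Extremely strong base; never a leaving group.
From (CH₃)₂CH–N₂⁺ the leaving group is N₂ (no meaningful conjugate acid; N₂ departs as an exceptionally stable neutral molecule).
(In practice (CH₃)₂CH–N₂⁺ is made from (CH₃)₂CH–NH₂ by diazotisation (NaNO₂ / HCl, 0 °C), generating a diazonium salt that expels N₂.)

(CH₃)₂CH–N₂⁺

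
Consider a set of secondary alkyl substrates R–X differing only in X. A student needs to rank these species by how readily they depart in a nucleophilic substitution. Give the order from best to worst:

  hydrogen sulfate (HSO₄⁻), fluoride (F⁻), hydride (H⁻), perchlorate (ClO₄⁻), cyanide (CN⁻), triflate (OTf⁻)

triflate (OTf⁻) > perchlorate (ClO₄⁻) > hydrogen sulfate (HSO₄⁻) > fluoride (F⁻) > cyanide (CN⁻) > hydride (H⁻)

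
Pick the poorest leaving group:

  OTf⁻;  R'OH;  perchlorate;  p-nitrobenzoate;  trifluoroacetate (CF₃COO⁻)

p-nitrobenzoate

OTf⁻: pKₐ(CF₃SO₃H (triflic acid)) ≈ -14
perchlorate: pKₐ(HClO₄) ≈ -10
R'OH: pKₐ(R'OH₂⁺) ≈ -2.4
trifluoroacetate (CF₃COO⁻): pKₐ(CF₃COOH) ≈ 0.2
p-nitrobenzoate: pKₐ(p-nitrobenzoic acid) ≈ 3.4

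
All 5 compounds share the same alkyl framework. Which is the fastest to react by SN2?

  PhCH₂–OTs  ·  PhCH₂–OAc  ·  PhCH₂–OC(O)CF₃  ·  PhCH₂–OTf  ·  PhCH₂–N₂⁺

PhCH₂–N₂⁺

The skeletons are identical, so relative rate is governed entirely by leaving-group ability.
Rank by basicity of the departing species: weakest base leaves most easily.
PhCH₂–N₂⁺ loses N₂: no meaningful conjugate acid; N₂ departs as an exceptionally stable neutral molecule
PhCH₂–OTf loses OTf⁻: pKₐ(CF₃SO₃H (triflic acid)) ≈ -14
PhCH₂–OTs loses OTs⁻: pKₐ(p-CH₃C₆H₄SO₃H (TsOH)) ≈ -2.8
PhCH₂–OC(O)CF₃ loses CF₃COO⁻: pKₐ(CF₃COOH) ≈ 0.2
PhCH₂–OAc loses AcO⁻: pKₐ(CH₃COOH) ≈ 4.8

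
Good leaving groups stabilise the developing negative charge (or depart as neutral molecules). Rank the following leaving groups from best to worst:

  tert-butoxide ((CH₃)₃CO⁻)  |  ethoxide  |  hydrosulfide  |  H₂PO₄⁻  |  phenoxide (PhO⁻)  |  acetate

H₂PO₄⁻ > acetate > hydrosulfide > phenoxide (PhO⁻) > ethoxide > tert-butoxide ((CH₃)₃CO⁻)

Leaving-group ability tracks the stability of the departed species; conjugate-acid pKₐ is the usual yardstick (lower pKₐ → better LG).
H₂PO₄⁻: pKₐ(H₃PO₄) ≈ 2.1
acetate: pKₐ(CH₃COOH) ≈ 4.8
hydrosulfide: pKₐ(H₂S) ≈ 7
phenoxide (PhO⁻): pKₐ(C₆H₅OH (phenol)) ≈ 10 — resonance into the ring helps, but still a poor LG
ethoxide: pKₐ(CH₃CH₂OH) ≈ 16 — strong base; alkoxides do not leave unassisted
tert-butoxide ((CH₃)₃CO⁻): pKₐ(t-BuOH) ≈ 18 — bulky, strongly basic alkoxide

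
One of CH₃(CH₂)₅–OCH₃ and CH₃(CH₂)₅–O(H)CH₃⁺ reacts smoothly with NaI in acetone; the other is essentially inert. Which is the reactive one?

CH₃(CH₂)₅–O(H)CH₃⁺

From CH₃(CH₂)₅–OCH₃ the departing group would be CH₃O⁻ (pKₐ(CH₃OH) ≈ 15.5). Strong base; alkoxides do not leave unassisted.
From CH₃(CH₂)₅–O(H)CH₃⁺ the leaving group is R'OH (pKₐ(R'OH₂⁺) ≈ -2.4). Neutral; leaves from a protonated ether (an oxonium ion, R–O(H)R'⁺).
(In practice CH₃(CH₂)₅–O(H)CH₃⁺ is made from CH₃(CH₂)₅–OCH₃ by protonation with concentrated HI, allowing neutral methanol, rather than methoxide, to depart.)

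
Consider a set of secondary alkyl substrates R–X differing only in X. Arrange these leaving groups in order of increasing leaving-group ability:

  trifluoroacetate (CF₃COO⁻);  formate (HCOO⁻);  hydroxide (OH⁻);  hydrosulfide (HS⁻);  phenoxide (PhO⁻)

hydroxide (OH⁻) < phenoxide (PhO⁻) < hydrosulfide (HS⁻) < formate (HCOO⁻) < trifluoroacetate (CF₃COO⁻)

trifluoroacetate (CF₃COO⁻): pKₐ(CF₃COOH) ≈ 0.2 — strongly electron-withdrawing CF₃ stabilises the carboxylate
formate (HCOO⁻): pKₐ(HCOOH) ≈ 3.8 — resonance-stabilised carboxylate
hydrosulfide (HS⁻): pKₐ(H₂S) ≈ 7
phenoxide (PhO⁻): pKₐ(C₆H₅OH (phenol)) ≈ 10
hydroxide (OH⁻): pKₐ(H₂O) ≈ 15.7 — strong base; essentially never leaves without prior activation
Reversing gives the worst-to-best order requested.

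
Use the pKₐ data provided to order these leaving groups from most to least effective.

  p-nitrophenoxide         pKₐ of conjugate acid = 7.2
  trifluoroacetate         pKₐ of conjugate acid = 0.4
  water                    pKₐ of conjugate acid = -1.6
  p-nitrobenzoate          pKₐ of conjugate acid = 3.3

Lower conjugate-acid pKₐ ⇒ weaker base ⇒ better leaving group.
Sorting by the given values: water (-1.6), trifluoroacetate (0.4), p-nitrobenzoate (3.3), p-nitrophenoxide (7.2).

water > trifluoroacetate > p-nitrobenzoate > p-nitrophenoxide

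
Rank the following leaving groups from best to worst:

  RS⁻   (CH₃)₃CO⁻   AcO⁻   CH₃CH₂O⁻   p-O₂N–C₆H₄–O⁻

The more stable X⁻ (or X) is on its own — i.e. the weaker a base it is — the better a leaving group it makes.
AcO⁻: pKₐ(CH₃COOH) ≈ 4.8
p-O₂N–C₆H₄–O⁻: pKₐ(p-nitrophenol) ≈ 7.2
RS⁻: pKₐ(RSH (a thiol)) ≈ 10.5
CH₃CH₂O⁻: pKₐ(CH₃CH₂OH) ≈ 16
(CH₃)₃CO⁻: pKₐ(t-BuOH) ≈ 18

AcO⁻ > p-O₂N–C₆H₄–O⁻ > RS⁻ > CH₃CH₂O⁻ > (CH₃)₃CO⁻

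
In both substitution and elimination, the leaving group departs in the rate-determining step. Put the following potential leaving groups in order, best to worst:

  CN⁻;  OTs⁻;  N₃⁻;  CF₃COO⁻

OTs⁻ > CF₃COO⁻ > N₃⁻ > CN⁻

A good leaving group is a weak base: the lower the pKₐ of its conjugate acid, the more readily it departs.
OTs⁻: pKₐ(p-CH₃C₆H₄SO₃H (TsOH)) ≈ -2.8 — resonance-delocalised arenesulfonate
CF₃COO⁻: pKₐ(CF₃COOH) ≈ 0.2
N₃⁻: pKₐ(HN₃) ≈ 4.7 — linear, resonance-stabilised
CN⁻: pKₐ(HCN) ≈ 9.2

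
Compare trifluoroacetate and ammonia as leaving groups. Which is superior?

trifluoroacetate

trifluoroacetate is the better leaving group.
pKₐ(CF₃COOH) ≈ 0.2 versus pKₐ(NH₄⁺) ≈ 9.2: trifluoroacetate is the much weaker base.
Strongly electron-withdrawing CF₃ stabilises the carboxylate.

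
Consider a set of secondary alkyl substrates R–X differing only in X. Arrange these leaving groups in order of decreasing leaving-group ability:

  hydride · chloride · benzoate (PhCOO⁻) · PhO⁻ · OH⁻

chloride: pKₐ(HCl) ≈ -7
benzoate (PhCOO⁻): pKₐ(C₆H₅COOH) ≈ 4.2
PhO⁻: pKₐ(C₆H₅OH (phenol)) ≈ 10
OH⁻: pKₐ(H₂O) ≈ 15.7
hydride: pKₐ(H₂) ≈ 36

chloride > benzoate (PhCOO⁻) > PhO⁻ > OH⁻ > hydride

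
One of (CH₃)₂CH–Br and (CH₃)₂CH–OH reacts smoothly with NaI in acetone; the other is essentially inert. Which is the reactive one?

From (CH₃)₂CH–OH the departing group would be OH⁻ (pKₐ(H₂O) ≈ 15.7). Strong base; essentially never leaves without prior activation.
From (CH₃)₂CH–Br the leaving group is Br⁻ (pKₐ(HBr) ≈ -9). Weak base; good leaving group.
(In practice (CH₃)₂CH–Br is made from (CH₃)₂CH–OH by treatment with PBr₃, replacing the hydroxyl with bromide.)

(CH₃)₂CH–Br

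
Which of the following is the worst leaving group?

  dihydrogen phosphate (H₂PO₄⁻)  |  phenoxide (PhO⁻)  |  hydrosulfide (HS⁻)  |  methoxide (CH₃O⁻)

methoxide (CH₃O⁻)

A good leaving group is a weak base: the lower the pKₐ of its conjugate acid, the more readily it departs.
dihydrogen phosphate (H₂PO₄⁻): pKₐ(H₃PO₄) ≈ 2.1
hydrosulfide (HS⁻): pKₐ(H₂S) ≈ 7
phenoxide (PhO⁻): pKₐ(C₆H₅OH (phenol)) ≈ 10
methoxide (CH₃O⁻): pKₐ(CH₃OH) ≈ 15.5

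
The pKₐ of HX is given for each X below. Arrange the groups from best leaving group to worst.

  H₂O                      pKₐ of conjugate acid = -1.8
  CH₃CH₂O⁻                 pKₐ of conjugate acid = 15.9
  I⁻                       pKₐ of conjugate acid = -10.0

I⁻ > H₂O > CH₃CH₂O⁻

Lower conjugate-acid pKₐ ⇒ weaker base ⇒ better leaving group.
Sorting by the given values: I⁻ (-10.0), H₂O (-1.8), CH₃CH₂O⁻ (15.9).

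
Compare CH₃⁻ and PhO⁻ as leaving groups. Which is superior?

PhO⁻

PhO⁻ is the better leaving group.
pKₐ(C₆H₅OH (phenol)) ≈ 10 versus pKₐ(CH₄) ≈ 48: PhO⁻ is the much weaker base.
Resonance into the ring helps, but still a poor LG.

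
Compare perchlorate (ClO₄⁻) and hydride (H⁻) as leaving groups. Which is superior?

perchlorate (ClO₄⁻) is the better leaving group.
pKₐ(HClO₄) ≈ -10 versus pKₐ(H₂) ≈ 36: perchlorate (ClO₄⁻) is the much weaker base.
Extremely weak base; rarely used for safety reasons.

perchlorate (ClO₄⁻)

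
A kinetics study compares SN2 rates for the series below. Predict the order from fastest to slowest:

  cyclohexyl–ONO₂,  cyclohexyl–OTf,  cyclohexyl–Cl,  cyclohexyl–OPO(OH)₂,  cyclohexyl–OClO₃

With the same alkyl group throughout, only the leaving group differentiates the rates.
Leaving-group ability tracks the stability of the departed species; conjugate-acid pKₐ is the usual yardstick (lower pKₐ → better LG).
cyclohexyl–OTf loses OTf⁻: pKₐ(CF₃SO₃H (triflic acid)) ≈ -14
cyclohexyl–OClO₃ loses ClO₄⁻: pKₐ(HClO₄) ≈ -10
cyclohexyl–Cl loses Cl⁻: pKₐ(HCl) ≈ -7
cyclohexyl–ONO₂ loses NO₃⁻: pKₐ(HNO₃) ≈ -1.3
cyclohexyl–OPO(OH)₂ loses H₂PO₄⁻: pKₐ(H₃PO₄) ≈ 2.1

cyclohexyl–OTf > cyclohexyl–OClO₃ > cyclohexyl–Cl > cyclohexyl–ONO₂ > cyclohexyl–OPO(OH)₂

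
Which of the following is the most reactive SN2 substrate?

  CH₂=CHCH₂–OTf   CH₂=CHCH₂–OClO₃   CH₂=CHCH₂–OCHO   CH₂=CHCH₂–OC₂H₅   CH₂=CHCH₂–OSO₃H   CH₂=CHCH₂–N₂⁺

CH₂=CHCH₂–N₂⁺

The skeletons are identical, so relative rate is governed entirely by leaving-group ability.
A good leaving group is a weak base: the lower the pKₐ of its conjugate acid, the more readily it departs.
CH₂=CHCH₂–N₂⁺ loses N₂: no meaningful conjugate acid; N₂ departs as an exceptionally stable neutral molecule
CH₂=CHCH₂–OTf loses OTf⁻: pKₐ(CF₃SO₃H (triflic acid)) ≈ -14
CH₂=CHCH₂–OClO₃ loses ClO₄⁻: pKₐ(HClO₄) ≈ -10
CH₂=CHCH₂–OSO₃H loses HSO₄⁻: pKₐ(H₂SO₄) ≈ -3
CH₂=CHCH₂–OCHO loses HCOO⁻: pKₐ(HCOOH) ≈ 3.8
CH₂=CHCH₂–OC₂H₅ loses CH₃CH₂O⁻: pKₐ(CH₃CH₂OH) ≈ 16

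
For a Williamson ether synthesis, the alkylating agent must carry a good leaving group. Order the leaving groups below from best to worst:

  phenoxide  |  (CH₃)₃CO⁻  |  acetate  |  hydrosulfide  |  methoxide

acetate > hydrosulfide > phenoxide > methoxide > (CH₃)₃CO⁻

The more stable X⁻ (or X) is on its own — i.e. the weaker a base it is — the better a leaving group it makes.
acetate: pKₐ(CH₃COOH) ≈ 4.8 — resonance-stabilised but still a weak base
hydrosulfide: pKₐ(H₂S) ≈ 7
phenoxide: pKₐ(C₆H₅OH (phenol)) ≈ 10
methoxide: pKₐ(CH₃OH) ≈ 15.5 — strong base; alkoxides do not leave unassisted
(CH₃)₃CO⁻: pKₐ(t-BuOH) ≈ 18 — bulky, strongly basic alkoxide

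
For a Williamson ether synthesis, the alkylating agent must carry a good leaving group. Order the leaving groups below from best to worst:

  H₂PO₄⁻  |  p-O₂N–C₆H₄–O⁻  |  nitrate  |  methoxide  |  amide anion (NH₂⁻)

nitrate > H₂PO₄⁻ > p-O₂N–C₆H₄–O⁻ > methoxide > amide anion (NH₂⁻)

The more stable X⁻ (or X) is on its own — i.e. the weaker a base it is — the better a leaving group it makes.
nitrate: pKₐ(HNO₃) ≈ -1.3
H₂PO₄⁻: pKₐ(H₃PO₄) ≈ 2.1 — moderate base; biological leaving group after further activation
p-O₂N–C₆H₄–O⁻: pKₐ(p-nitrophenol) ≈ 7.2 — nitro group delocalises the charge; the classic chromogenic LG
methoxide: pKₐ(CH₃OH) ≈ 15.5 — strong base; alkoxides do not leave unassisted
amide anion (NH₂⁻): pKₐ(NH₃) ≈ 38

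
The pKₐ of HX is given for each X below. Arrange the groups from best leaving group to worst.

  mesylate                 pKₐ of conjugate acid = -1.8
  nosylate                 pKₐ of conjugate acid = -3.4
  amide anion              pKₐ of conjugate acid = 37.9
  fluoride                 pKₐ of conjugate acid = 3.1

Lower conjugate-acid pKₐ ⇒ weaker base ⇒ better leaving group.
Sorting by the given values: nosylate (-3.4), mesylate (-1.8), fluoride (3.1), amide anion (37.9).

nosylate > mesylate > fluoride > amide anion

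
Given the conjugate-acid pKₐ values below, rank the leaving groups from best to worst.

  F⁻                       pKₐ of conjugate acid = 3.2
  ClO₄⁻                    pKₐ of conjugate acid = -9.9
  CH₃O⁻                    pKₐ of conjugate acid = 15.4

Lower conjugate-acid pKₐ ⇒ weaker base ⇒ better leaving group.
Sorting by the given values: ClO₄⁻ (-9.9), F⁻ (3.2), CH₃O⁻ (15.4).

ClO₄⁻ > F⁻ > CH₃O⁻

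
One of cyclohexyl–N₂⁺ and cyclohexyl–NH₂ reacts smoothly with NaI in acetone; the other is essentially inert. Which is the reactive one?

From cyclohexyl–NH₂ the departing group would be NH₂⁻ (pKₐ(NH₃) ≈ 38). Extremely strong base; never a leaving group.
From cyclohexyl–N₂⁺ the leaving group is N₂ (no meaningful conjugate acid; N₂ departs as an exceptionally stable neutral molecule).
(In practice cyclohexyl–N₂⁺ is made from cyclohexyl–NH₂ by diazotisation (NaNO₂ / HCl, 0 °C), generating a diazonium salt that expels N₂.)

cyclohexyl–N₂⁺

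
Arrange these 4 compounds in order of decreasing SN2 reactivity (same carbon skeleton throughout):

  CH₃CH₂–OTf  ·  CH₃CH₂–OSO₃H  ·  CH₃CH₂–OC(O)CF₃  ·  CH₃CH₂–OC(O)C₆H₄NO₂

CH₃CH₂–OTf > CH₃CH₂–OSO₃H > CH₃CH₂–OC(O)CF₃ > CH₃CH₂–OC(O)C₆H₄NO₂

Same R in every case — rank the leaving groups.
The more stable X⁻ (or X) is on its own — i.e. the weaker a base it is — the better a leaving group it makes.
CH₃CH₂–OTf loses OTf⁻: pKₐ(CF₃SO₃H (triflic acid)) ≈ -14
CH₃CH₂–OSO₃H loses HSO₄⁻: pKₐ(H₂SO₄) ≈ -3
CH₃CH₂–OC(O)CF₃ loses CF₃COO⁻: pKₐ(CF₃COOH) ≈ 0.2
CH₃CH₂–OC(O)C₆H₄NO₂ loses p-O₂N–C₆H₄–COO⁻: pKₐ(p-nitrobenzoic acid) ≈ 3.4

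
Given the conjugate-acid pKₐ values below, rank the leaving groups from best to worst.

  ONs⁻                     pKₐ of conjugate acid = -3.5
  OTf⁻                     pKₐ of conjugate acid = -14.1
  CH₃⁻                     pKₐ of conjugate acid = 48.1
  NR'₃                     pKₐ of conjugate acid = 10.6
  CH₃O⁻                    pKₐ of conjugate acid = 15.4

Lower conjugate-acid pKₐ ⇒ weaker base ⇒ better leaving group.
Sorting by the given values: OTf⁻ (-14.1), ONs⁻ (-3.5), NR'₃ (10.6), CH₃O⁻ (15.4), CH₃⁻ (48.1).

OTf⁻ > ONs⁻ > NR'₃ > CH₃O⁻ > CH₃⁻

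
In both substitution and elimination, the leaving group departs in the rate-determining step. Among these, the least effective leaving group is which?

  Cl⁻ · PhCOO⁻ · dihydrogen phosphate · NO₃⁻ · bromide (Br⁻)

PhCOO⁻

Rank by basicity of the departing species: weakest base leaves most easily.
bromide (Br⁻): pKₐ(HBr) ≈ -9
Cl⁻: pKₐ(HCl) ≈ -7
NO₃⁻: pKₐ(HNO₃) ≈ -1.3
dihydrogen phosphate: pKₐ(H₃PO₄) ≈ 2.1
PhCOO⁻: pKₐ(C₆H₅COOH) ≈ 4.2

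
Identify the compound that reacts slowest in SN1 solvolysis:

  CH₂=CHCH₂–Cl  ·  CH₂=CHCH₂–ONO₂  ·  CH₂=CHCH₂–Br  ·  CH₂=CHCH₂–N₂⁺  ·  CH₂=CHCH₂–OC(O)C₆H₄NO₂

CH₂=CHCH₂–OC(O)C₆H₄NO₂

Same R in every case — rank the leaving groups.
A good leaving group is a weak base: the lower the pKₐ of its conjugate acid, the more readily it departs.
CH₂=CHCH₂–N₂⁺ loses N₂: no meaningful conjugate acid; N₂ departs as an exceptionally stable neutral molecule
CH₂=CHCH₂–Br loses Br⁻: pKₐ(HBr) ≈ -9
CH₂=CHCH₂–Cl loses Cl⁻: pKₐ(HCl) ≈ -7
CH₂=CHCH₂–ONO₂ loses NO₃⁻: pKₐ(HNO₃) ≈ -1.3
CH₂=CHCH₂–OC(O)C₆H₄NO₂ loses p-O₂N–C₆H₄–COO⁻: pKₐ(p-nitrobenzoic acid) ≈ 3.4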